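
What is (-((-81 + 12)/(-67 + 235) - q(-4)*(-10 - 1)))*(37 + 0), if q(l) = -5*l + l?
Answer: -363821/56 ≈ -6496.8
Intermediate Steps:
q(l) = -4*l
(-((-81 + 12)/(-67 + 235) - q(-4)*(-10 - 1)))*(37 + 0) = (-((-81 + 12)/(-67 + 235) - (-4*(-4))*(-10 - 1)))*(37 + 0) = -(-69/168 - 16*(-11))*37 = -(-69*1/168 - 1*(-176))*37 = -(-23/56 + 176)*37 = -1*9833/56*37 = -9833/56*37 = -363821/56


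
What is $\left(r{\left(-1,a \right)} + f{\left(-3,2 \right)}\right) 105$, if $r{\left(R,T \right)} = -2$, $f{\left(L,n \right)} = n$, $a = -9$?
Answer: $0$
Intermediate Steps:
$\left(r{\left(-1,a \right)} + f{\left(-3,2 \right)}\right) 105 = \left(-2 + 2\right) 105 = 0 \cdot 105 = 0$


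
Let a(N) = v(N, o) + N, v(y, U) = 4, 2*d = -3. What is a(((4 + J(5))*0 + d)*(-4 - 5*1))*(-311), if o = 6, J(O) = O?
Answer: -10885/2 ≈ -5442.5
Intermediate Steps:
d = -3/2 (d = (½)*(-3) = -3/2 ≈ -1.5000)
a(N) = 4 + N
a(((4 + J(5))*0 + d)*(-4 - 5*1))*(-311) = (4 + ((4 + 5)*0 - 3/2)*(-4 - 5*1))*(-311) = (4 + (9*0 - 3/2)*(-4 - 5))*(-311) = (4 + (0 - 3/2)*(-9))*(-311) = (4 - 3/2*(-9))*(-311) = (4 + 27/2)*(-311) = (35/2)*(-311) = -10885/2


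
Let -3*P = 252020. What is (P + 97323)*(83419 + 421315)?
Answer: 20163618566/3 ≈ 6.7212e+9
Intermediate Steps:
P = -252020/3 (P = -⅓*252020 = -252020/3 ≈ -84007.)
(P + 97323)*(83419 + 421315) = (-252020/3 + 97323)*(83419 + 421315) = (39949/3)*504734 = 20163618566/3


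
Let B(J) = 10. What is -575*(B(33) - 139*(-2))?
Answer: -165600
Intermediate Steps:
-575*(B(33) - 139*(-2)) = -575*(10 - 139*(-2)) = -575*(10 + 278) = -575*288 = -165600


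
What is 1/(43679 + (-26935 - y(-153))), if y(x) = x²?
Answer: -1/6665 ≈ -0.00015004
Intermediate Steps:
1/(43679 + (-26935 - y(-153))) = 1/(43679 + (-26935 - 1*(-153)²)) = 1/(43679 + (-26935 - 1*23409)) = 1/(43679 + (-26935 - 23409)) = 1/(43679 - 50344) = 1/(-6665) = -1/6665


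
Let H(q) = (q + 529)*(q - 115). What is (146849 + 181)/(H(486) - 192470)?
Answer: 9802/12273 ≈ 0.79866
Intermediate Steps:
H(q) = (-115 + q)*(529 + q) (H(q) = (529 + q)*(-115 + q) = (-115 + q)*(529 + q))
(146849 + 181)/(H(486) - 192470) = (146849 + 181)/((-60835 + 486**2 + 414*486) - 192470) = 147030/((-60835 + 236196 + 201204) - 192470) = 147030/(376565 - 192470) = 147030/184095 = 147030*(1/184095) = 9802/12273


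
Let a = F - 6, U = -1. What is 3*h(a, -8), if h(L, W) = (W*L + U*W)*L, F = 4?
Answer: -144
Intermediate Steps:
a = -2 (a = 4 - 6 = -2)
h(L, W) = L*(-W + L*W) (h(L, W) = (W*L - W)*L = (L*W - W)*L = (-W + L*W)*L = L*(-W + L*W))
3*h(a, -8) = 3*(-2*(-8)*(-1 - 2)) = 3*(-2*(-8)*(-3)) = 3*(-48) = -144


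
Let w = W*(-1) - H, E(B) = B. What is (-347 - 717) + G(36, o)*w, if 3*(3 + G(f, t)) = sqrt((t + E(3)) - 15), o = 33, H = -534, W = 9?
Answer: -2639 + 175*sqrt(21) ≈ -1837.0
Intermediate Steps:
G(f, t) = -3 + sqrt(-12 + t)/3 (G(f, t) = -3 + sqrt((t + 3) - 15)/3 = -3 + sqrt((3 + t) - 15)/3 = -3 + sqrt(-12 + t)/3)
w = 525 (w = 9*(-1) - 1*(-534) = -9 + 534 = 525)
(-347 - 717) + G(36, o)*w = (-347 - 717) + (-3 + sqrt(-12 + 33)/3)*525 = -1064 + (-3 + sqrt(21)/3)*525 = -1064 + (-1575 + 175*sqrt(21)) = -2639 + 175*sqrt(21)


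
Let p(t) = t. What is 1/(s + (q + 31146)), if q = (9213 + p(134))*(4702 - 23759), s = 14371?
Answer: -1/178080262 ≈ -5.6154e-9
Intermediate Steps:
q = -178125779 (q = (9213 + 134)*(4702 - 23759) = 9347*(-19057) = -178125779)
1/(s + (q + 31146)) = 1/(14371 + (-178125779 + 31146)) = 1/(14371 - 178094633) = 1/(-178080262) = -1/178080262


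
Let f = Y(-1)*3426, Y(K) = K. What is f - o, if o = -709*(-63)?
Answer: -48093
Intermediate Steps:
o = 44667
f = -3426 (f = -1*3426 = -3426)
f - o = -3426 - 1*44667 = -3426 - 44667 = -48093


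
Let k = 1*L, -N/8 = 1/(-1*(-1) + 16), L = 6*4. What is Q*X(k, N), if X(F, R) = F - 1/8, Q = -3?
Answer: -573/8 ≈ -71.625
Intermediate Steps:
L = 24
N = -8/17 (N = -8/(-1*(-1) + 16) = -8/(1 + 16) = -8/17 ≈ -0.47059)
k = 24 (k = 1*24 = 24)
X(F, R) = -⅛ + F (X(F, R) = F - 1*⅛ = F - ⅛ = -⅛ + F)
Q*X(k, N) = -3*(-⅛ + 24) = -3*191/8 = -573/8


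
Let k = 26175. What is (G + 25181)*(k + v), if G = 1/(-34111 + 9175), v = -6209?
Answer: 6268459621945/12468 ≈ 5.0276e+8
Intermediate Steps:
G = -1/24936 (G = 1/(-24936) = -1/24936 ≈ -4.0103e-5)
(G + 25181)*(k + v) = (-1/24936 + 25181)*(26175 - 6209) = (627913415/24936)*19966 = 6268459621945/12468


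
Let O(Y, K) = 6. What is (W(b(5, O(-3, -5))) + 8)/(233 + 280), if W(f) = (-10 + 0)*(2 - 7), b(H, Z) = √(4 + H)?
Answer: 58/513 ≈ 0.11306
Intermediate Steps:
W(f) = 50 (W(f) = -10*(-5) = 50)
(W(b(5, O(-3, -5))) + 8)/(233 + 280) = (50 + 8)/(233 + 280) = 58/513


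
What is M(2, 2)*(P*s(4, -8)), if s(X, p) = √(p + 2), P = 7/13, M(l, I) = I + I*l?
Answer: 42*I*√6/13 ≈ 7.9137*I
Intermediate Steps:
P = 7/13 (P = 7*(1/13) = 7/13 ≈ 0.53846)
s(X, p) = √(2 + p)
M(2, 2)*(P*s(4, -8)) = (2*(1 + 2))*(7*√(2 - 8)/13) = (2*3)*(7*√(-6)/13) = 6*(7*(I*√6)/13) = 6*(7*I*√6/13) = 42*I*√6/13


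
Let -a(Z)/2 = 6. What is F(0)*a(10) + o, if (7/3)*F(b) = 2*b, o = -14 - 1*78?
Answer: -92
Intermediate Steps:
a(Z) = -12 (a(Z) = -2*6 = -12)
o = -92 (o = -14 - 78 = -92)
F(b) = 6*b/7 (F(b) = 3*(2*b)/7 = 6*b/7)
F(0)*a(10) + o = ((6/7)*0)*(-12) - 92 = 0*(-12) - 92 = 0 - 92 = -92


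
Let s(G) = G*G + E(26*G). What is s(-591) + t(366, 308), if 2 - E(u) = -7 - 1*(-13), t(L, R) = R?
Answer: 349585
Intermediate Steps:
E(u) = -4 (E(u) = 2 - (-7 - 1*(-13)) = 2 - (-7 + 13) = 2 - 1*6 = 2 - 6 = -4)
s(G) = -4 + G² (s(G) = G*G - 4 = G² - 4 = -4 + G²)
s(-591) + t(366, 308) = (-4 + (-591)²) + 308 = (-4 + 349281) + 308 = 349277 + 308 = 349585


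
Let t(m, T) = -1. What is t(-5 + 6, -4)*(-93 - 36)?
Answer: 129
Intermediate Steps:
t(-5 + 6, -4)*(-93 - 36) = -(-93 - 36) = -1*(-129) = 129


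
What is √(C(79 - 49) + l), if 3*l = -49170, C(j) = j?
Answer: 2*I*√4090 ≈ 127.91*I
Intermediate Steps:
l = -16390 (l = (⅓)*(-49170) = -16390)
√(C(79 - 49) + l) = √((79 - 49) - 16390) = √(30 - 16390) = √(-16360) = 2*I*√4090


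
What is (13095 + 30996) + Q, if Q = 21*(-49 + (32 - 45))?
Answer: 42789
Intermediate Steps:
Q = -1302 (Q = 21*(-49 - 13) = 21*(-62) = -1302)
(13095 + 30996) + Q = (13095 + 30996) - 1302 = 44091 - 1302 = 42789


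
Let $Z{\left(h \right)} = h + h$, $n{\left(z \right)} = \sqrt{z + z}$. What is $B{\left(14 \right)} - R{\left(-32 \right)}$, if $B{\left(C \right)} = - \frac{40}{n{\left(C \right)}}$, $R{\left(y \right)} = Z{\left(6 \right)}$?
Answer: $-12 - \frac{20 \sqrt{7}}{7} \approx -19.559$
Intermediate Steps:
$n{\left(z \right)} = \sqrt{2} \sqrt{z}$ ($n{\left(z \right)} = \sqrt{2 z} = \sqrt{2} \sqrt{z}$)
$Z{\left(h \right)} = 2 h$
$R{\left(y \right)} = 12$ ($R{\left(y \right)} = 2 \cdot 6 = 12$)
$B{\left(C \right)} = - \frac{20 \sqrt{2}}{\sqrt{C}}$ ($B{\left(C \right)} = - \frac{40}{\sqrt{2} \sqrt{C}} = - 40 \frac{\sqrt{2}}{2 \sqrt{C}} = - \frac{20 \sqrt{2}}{\sqrt{C}}$)
$B{\left(14 \right)} - R{\left(-32 \right)} = - \frac{20 \sqrt{2}}{\sqrt{14}} - 12 = - 20 \sqrt{2} \frac{\sqrt{14}}{14} - 12 = - \frac{20 \sqrt{7}}{7} - 12 = -12 - \frac{20 \sqrt{7}}{7}$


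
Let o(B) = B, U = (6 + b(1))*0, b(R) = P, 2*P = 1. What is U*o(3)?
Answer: 0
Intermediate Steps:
P = ½ (P = (½)*1 = ½ ≈ 0.50000)
b(R) = ½
U = 0 (U = (6 + ½)*0 = (13/2)*0 = 0)
U*o(3) = 0*3 = 0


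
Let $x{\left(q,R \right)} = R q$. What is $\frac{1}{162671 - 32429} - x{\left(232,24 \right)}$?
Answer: $- \frac{725187455}{130242} \approx -5568.0$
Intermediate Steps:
$\frac{1}{162671 - 32429} - x{\left(232,24 \right)} = \frac{1}{162671 - 32429} - 24 \cdot 232 = \frac{1}{162671 - 32429} - 5568 = \frac{1}{130242} - 5568 = - \frac{725187455}{130242}$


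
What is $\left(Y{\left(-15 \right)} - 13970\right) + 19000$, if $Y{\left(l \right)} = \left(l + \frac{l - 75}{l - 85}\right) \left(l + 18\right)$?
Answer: $\frac{49877}{10} \approx 4987.7$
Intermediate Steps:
$Y{\left(l \right)} = \left(18 + l\right) \left(l + \frac{-75 + l}{-85 + l}\right)$ ($Y{\left(l \right)} = \left(l + \frac{-75 + l}{-85 + l}\right) \left(18 + l\right) = \left(18 + l\right) \left(l + \frac{-75 + l}{-85 + l}\right)$)
$\left(Y{\left(-15 \right)} - 13970\right) + 19000 = \left(\frac{-1350 + \left(-15\right)^{3} - -23805 - 66 \left(-15\right)^{2}}{-85 - 15} - 13970\right) + 19000 = \left(\frac{-1350 - 3375 + 23805 - 14850}{-100} - 13970\right) + 19000 = \left(- \frac{-1350 - 3375 + 23805 - 14850}{100} - 13970\right) + 19000 = \left(\left(- \frac{1}{100}\right) 4230 - 13970\right) + 19000 = \left(- \frac{423}{10} - 13970\right) + 19000 = - \frac{140123}{10} + 19000 = \frac{49877}{10}$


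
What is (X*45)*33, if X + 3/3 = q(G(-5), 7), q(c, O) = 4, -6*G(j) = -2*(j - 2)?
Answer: 4455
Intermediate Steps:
G(j) = -⅔ + j/3 (G(j) = -(-1)*(j - 2)/3 = -(-1)*(-2 + j)/3 = -(4 - 2*j)/6 = -⅔ + j/3)
X = 3 (X = -1 + 4 = 3)
(X*45)*33 = (3*45)*33 = 135*33 = 4455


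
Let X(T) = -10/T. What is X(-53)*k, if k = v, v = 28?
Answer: 280/53 ≈ 5.2830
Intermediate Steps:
k = 28
X(-53)*k = -10/(-53)*28 = -10*(-1/53)*28 = (10/53)*28 = 280/53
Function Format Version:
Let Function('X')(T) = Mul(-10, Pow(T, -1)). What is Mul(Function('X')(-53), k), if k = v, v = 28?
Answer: Rational(280, 53) ≈ 5.2830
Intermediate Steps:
k = 28
Mul(Function('X')(-53), k) = Mul(Mul(-10, Pow(-53, -1)), 28) = Mul(Mul(-10, Rational(-1, 53)), 28) = Mul(Rational(10, 53), 28) = Rational(280, 53)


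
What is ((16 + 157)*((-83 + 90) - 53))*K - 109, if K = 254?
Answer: -2021441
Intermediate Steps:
((16 + 157)*((-83 + 90) - 53))*K - 109 = ((16 + 157)*((-83 + 90) - 53))*254 - 109 = (173*(7 - 53))*254 - 109 = (173*(-46))*254 - 109 = -7958*254 - 109 = -2021332 - 109 = -2021441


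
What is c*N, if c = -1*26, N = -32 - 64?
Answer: 2496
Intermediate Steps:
N = -96
c = -26
c*N = -26*(-96) = 2496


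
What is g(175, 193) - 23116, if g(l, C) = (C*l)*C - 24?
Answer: 6495435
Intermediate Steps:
g(l, C) = -24 + l*C**2 (g(l, C) = l*C**2 - 24 = -24 + l*C**2)
g(175, 193) - 23116 = (-24 + 175*193**2) - 23116 = (-24 + 175*37249) - 23116 = (-24 + 6518575) - 23116 = 6518551 - 23116 = 6495435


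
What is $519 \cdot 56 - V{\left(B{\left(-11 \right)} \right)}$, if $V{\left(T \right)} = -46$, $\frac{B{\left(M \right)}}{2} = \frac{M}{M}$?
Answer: $29110$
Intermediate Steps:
$B{\left(M \right)} = 2$ ($B{\left(M \right)} = 2 \frac{M}{M} = 2 \cdot 1 = 2$)
$519 \cdot 56 - V{\left(B{\left(-11 \right)} \right)} = 519 \cdot 56 - -46 = 29064 + 46 = 29110$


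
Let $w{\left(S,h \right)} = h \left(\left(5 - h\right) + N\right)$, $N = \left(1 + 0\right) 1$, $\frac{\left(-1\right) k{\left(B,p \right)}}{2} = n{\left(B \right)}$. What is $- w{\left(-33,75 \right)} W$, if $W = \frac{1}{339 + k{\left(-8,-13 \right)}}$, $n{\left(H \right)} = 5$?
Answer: $\frac{5175}{329} \approx 15.729$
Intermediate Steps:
$k{\left(B,p \right)} = -10$ ($k{\left(B,p \right)} = \left(-2\right) 5 = -10$)
$N = 1$ ($N = 1 \cdot 1 = 1$)
$w{\left(S,h \right)} = h \left(6 - h\right)$ ($w{\left(S,h \right)} = h \left(\left(5 - h\right) + 1\right) = h \left(6 - h\right)$)
$W = \frac{1}{329}$ ($W = \frac{1}{339 - 10} = \frac{1}{329} \approx 0.0030395$)
$- w{\left(-33,75 \right)} W = - \frac{75 \left(6 - 75\right)}{329} = - \frac{75 \left(-69\right)}{329} = - \frac{-5175}{329} = \left(-1\right) \left(- \frac{5175}{329}\right) = \frac{5175}{329}$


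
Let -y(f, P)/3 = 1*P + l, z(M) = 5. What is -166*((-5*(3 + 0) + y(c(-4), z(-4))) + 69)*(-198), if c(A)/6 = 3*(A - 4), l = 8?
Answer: 493020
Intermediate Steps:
c(A) = -72 + 18*A (c(A) = 6*(3*(A - 4)) = 6*(3*(-4 + A)) = 6*(-12 + 3*A) = -72 + 18*A)
y(f, P) = -24 - 3*P (y(f, P) = -3*(1*P + 8) = -3*(P + 8) = -3*(8 + P) = -24 - 3*P)
-166*((-5*(3 + 0) + y(c(-4), z(-4))) + 69)*(-198) = -166*((-5*(3 + 0) + (-24 - 3*5)) + 69)*(-198) = -166*((-5*3 + (-24 - 15)) + 69)*(-198) = -166*((-15 - 39) + 69)*(-198) = -166*(-54 + 69)*(-198) = -166*15*(-198) = -2490*(-198) = 493020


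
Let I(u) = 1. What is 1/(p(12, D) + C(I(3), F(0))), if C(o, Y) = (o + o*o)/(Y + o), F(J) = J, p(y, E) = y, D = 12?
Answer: 1/14 ≈ 0.071429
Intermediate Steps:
C(o, Y) = (o + o**2)/(Y + o)
1/(p(12, D) + C(I(3), F(0))) = 1/(12 + 1*(1 + 1)/(0 + 1)) = 1/(12 + 1*2/1) = 1/(12 + 1*1*2) = 1/(12 + 2) = 1/14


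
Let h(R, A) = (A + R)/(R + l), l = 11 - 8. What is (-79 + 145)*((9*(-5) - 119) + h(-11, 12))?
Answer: -43329/4 ≈ -10832.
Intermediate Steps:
l = 3
h(R, A) = (A + R)/(3 + R) (h(R, A) = (A + R)/(R + 3) = (A + R)/(3 + R))
(-79 + 145)*((9*(-5) - 119) + h(-11, 12)) = (-79 + 145)*((9*(-5) - 119) + (12 - 11)/(3 - 11)) = 66*((-45 - 119) + 1/(-8)) = 66*(-164 - ⅛*1) = 66*(-164 - ⅛) = 66*(-1313/8) = -43329/4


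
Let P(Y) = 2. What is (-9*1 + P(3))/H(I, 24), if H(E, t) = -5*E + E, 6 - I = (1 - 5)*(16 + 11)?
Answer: 7/456 ≈ 0.015351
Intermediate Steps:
I = 114 (I = 6 - (1 - 5)*(16 + 11) = 6 - (-4)*27 = 6 - 1*(-108) = 6 + 108 = 114)
H(E, t) = -4*E
(-9*1 + P(3))/H(I, 24) = (-9*1 + 2)/((-4*114)) = (-9 + 2)/(-456) = -7*(-1/456) = 7/456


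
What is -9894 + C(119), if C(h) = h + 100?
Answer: -9675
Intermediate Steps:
C(h) = 100 + h
-9894 + C(119) = -9894 + (100 + 119) = -9894 + 219 = -9675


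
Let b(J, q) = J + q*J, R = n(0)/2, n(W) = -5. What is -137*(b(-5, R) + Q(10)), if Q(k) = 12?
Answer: -5343/2 ≈ -2671.5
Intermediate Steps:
R = -5/2 ≈ -2.5000
b(J, q) = J + J*q
-137*(b(-5, R) + Q(10)) = -137*(-5*(1 - 5/2) + 12) = -137*(-5*(-3/2) + 12) = -137*(15/2 + 12) = -137*39/2 = -5343/2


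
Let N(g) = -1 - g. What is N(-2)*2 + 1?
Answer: 3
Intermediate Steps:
N(-2)*2 + 1 = (-1 - 1*(-2))*2 + 1 = (-1 + 2)*2 + 1 = 1*2 + 1 = 2 + 1 = 3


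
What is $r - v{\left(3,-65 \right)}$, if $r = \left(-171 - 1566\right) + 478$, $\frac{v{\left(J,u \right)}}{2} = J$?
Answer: $-1265$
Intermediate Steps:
$v{\left(J,u \right)} = 2 J$
$r = -1259$ ($r = -1737 + 478 = -1259$)
$r - v{\left(3,-65 \right)} = -1259 - 2 \cdot 3 = -1259 - 6 = -1265$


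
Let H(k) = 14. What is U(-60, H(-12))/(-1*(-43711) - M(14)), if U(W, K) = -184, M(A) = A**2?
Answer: -184/43515 ≈ -0.0042284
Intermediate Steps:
U(-60, H(-12))/(-1*(-43711) - M(14)) = -184/(-1*(-43711) - 1*14**2) = -184/(43711 - 1*196) = -184/(43711 - 196) = -184/43515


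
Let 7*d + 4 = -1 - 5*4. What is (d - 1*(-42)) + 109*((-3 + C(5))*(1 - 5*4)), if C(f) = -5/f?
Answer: 58257/7 ≈ 8322.4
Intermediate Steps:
d = -25/7 (d = -4/7 + (-1 - 5*4)/7 = -4/7 + (-1 - 20)/7 = -4/7 + (1/7)*(-21) = -4/7 - 3 = -25/7 ≈ -3.5714)
(d - 1*(-42)) + 109*((-3 + C(5))*(1 - 5*4)) = (-25/7 - 1*(-42)) + 109*((-3 - 5/5)*(1 - 5*4)) = (-25/7 + 42) + 109*((-3 - 5*1/5)*(1 - 20)) = 269/7 + 109*((-3 - 1)*(-19)) = 269/7 + 109*(-4*(-19)) = 269/7 + 109*76 = 269/7 + 8284 = 58257/7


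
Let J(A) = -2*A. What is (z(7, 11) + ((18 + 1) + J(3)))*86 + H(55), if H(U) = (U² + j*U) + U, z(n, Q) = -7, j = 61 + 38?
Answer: 9041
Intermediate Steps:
j = 99
H(U) = U² + 100*U (H(U) = (U² + 99*U) + U = U² + 100*U)
(z(7, 11) + ((18 + 1) + J(3)))*86 + H(55) = (-7 + ((18 + 1) - 2*3))*86 + 55*(100 + 55) = (-7 + (19 - 6))*86 + 55*155 = (-7 + 13)*86 + 8525 = 6*86 + 8525 = 516 + 8525 = 9041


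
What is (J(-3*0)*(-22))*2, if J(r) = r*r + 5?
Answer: -220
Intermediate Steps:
J(r) = 5 + r² (J(r) = r² + 5 = 5 + r²)
(J(-3*0)*(-22))*2 = ((5 + (-3*0)²)*(-22))*2 = ((5 + 0²)*(-22))*2 = ((5 + 0)*(-22))*2 = (5*(-22))*2 = -110*2 = -220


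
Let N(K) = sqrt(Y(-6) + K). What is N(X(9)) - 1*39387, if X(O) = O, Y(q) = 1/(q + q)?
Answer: -39387 + sqrt(321)/6 ≈ -39384.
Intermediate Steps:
Y(q) = 1/(2*q)
N(K) = sqrt(-1/12 + K) (N(K) = sqrt((1/2)/(-6) + K) = sqrt((1/2)*(-1/6) + K) = sqrt(-1/12 + K))
N(X(9)) - 1*39387 = sqrt(-3 + 36*9)/6 - 1*39387 = sqrt(-3 + 324)/6 - 39387 = sqrt(321)/6 - 39387 = -39387 + sqrt(321)/6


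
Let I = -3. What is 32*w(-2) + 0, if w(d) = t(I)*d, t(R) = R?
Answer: 192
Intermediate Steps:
w(d) = -3*d
32*w(-2) + 0 = 32*(-3*(-2)) + 0 = 32*6 + 0 = 192 + 0 = 192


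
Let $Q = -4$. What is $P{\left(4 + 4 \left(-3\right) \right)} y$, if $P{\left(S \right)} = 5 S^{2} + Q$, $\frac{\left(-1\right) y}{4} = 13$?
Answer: $-16432$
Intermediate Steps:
$y = -52$ ($y = \left(-4\right) 13 = -52$)
$P{\left(S \right)} = -4 + 5 S^{2}$ ($P{\left(S \right)} = 5 S^{2} - 4 = -4 + 5 S^{2}$)
$P{\left(4 + 4 \left(-3\right) \right)} y = \left(-4 + 5 \left(4 + 4 \left(-3\right)\right)^{2}\right) \left(-52\right) = \left(-4 + 5 \left(4 - 12\right)^{2}\right) \left(-52\right) = \left(-4 + 5 \left(-8\right)^{2}\right) \left(-52\right) = \left(-4 + 5 \cdot 64\right) \left(-52\right) = \left(-4 + 320\right) \left(-52\right) = 316 \left(-52\right) = -16432$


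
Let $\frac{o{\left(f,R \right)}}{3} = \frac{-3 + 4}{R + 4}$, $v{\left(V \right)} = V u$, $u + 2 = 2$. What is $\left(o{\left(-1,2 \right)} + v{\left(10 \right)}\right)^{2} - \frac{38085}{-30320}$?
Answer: $\frac{9133}{6064} \approx 1.5061$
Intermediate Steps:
$u = 0$ ($u = -2 + 2 = 0$)
$v{\left(V \right)} = 0$ ($v{\left(V \right)} = V 0 = 0$)
$o{\left(f,R \right)} = \frac{3}{4 + R}$ ($o{\left(f,R \right)} = 3 \frac{-3 + 4}{R + 4} = 3 \cdot 1 \frac{1}{4 + R} = \frac{3}{4 + R}$)
$\left(o{\left(-1,2 \right)} + v{\left(10 \right)}\right)^{2} - \frac{38085}{-30320} = \left(\frac{3}{4 + 2} + 0\right)^{2} - \frac{38085}{-30320} = \left(\frac{3}{6} + 0\right)^{2} - - \frac{7617}{6064} = \left(3 \cdot \frac{1}{6} + 0\right)^{2} + \frac{7617}{6064} = \left(\frac{1}{2} + 0\right)^{2} + \frac{7617}{6064} = \left(\frac{1}{2}\right)^{2} + \frac{7617}{6064} = \frac{1}{4} + \frac{7617}{6064} = \frac{9133}{6064}$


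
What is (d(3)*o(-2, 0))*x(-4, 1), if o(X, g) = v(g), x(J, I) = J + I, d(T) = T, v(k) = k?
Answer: 0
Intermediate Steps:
x(J, I) = I + J
o(X, g) = g
(d(3)*o(-2, 0))*x(-4, 1) = (3*0)*(1 - 4) = 0*(-3) = 0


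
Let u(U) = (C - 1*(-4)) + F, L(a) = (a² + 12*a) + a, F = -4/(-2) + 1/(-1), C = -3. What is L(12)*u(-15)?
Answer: 600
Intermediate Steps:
F = 1 (F = -4*(-½) + 1*(-1) = 2 - 1 = 1)
L(a) = a² + 13*a
u(U) = 2 (u(U) = (-3 - 1*(-4)) + 1 = (-3 + 4) + 1 = 1 + 1 = 2)
L(12)*u(-15) = (12*(13 + 12))*2 = (12*25)*2 = 300*2 = 600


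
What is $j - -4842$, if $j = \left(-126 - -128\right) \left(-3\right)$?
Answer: $4836$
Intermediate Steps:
$j = -6$ ($j = \left(-126 + 128\right) \left(-3\right) = 2 \left(-3\right) = -6$)
$j - -4842 = -6 - -4842 = -6 + 4842 = 4836$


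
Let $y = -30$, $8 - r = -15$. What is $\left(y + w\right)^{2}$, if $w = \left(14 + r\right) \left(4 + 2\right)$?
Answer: $36864$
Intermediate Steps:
$r = 23$ ($r = 8 - -15 = 8 + 15 = 23$)
$w = 222$ ($w = \left(14 + 23\right) \left(4 + 2\right) = 37 \cdot 6 = 222$)
$\left(y + w\right)^{2} = \left(-30 + 222\right)^{2} = 192^{2} = 36864$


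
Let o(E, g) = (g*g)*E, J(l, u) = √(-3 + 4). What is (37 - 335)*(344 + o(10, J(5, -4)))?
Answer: -105492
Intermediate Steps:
J(l, u) = 1 (J(l, u) = √1 = 1)
o(E, g) = E*g² (o(E, g) = g²*E = E*g²)
(37 - 335)*(344 + o(10, J(5, -4))) = (37 - 335)*(344 + 10*1²) = -298*(344 + 10*1) = -298*(344 + 10) = -298*354 = -105492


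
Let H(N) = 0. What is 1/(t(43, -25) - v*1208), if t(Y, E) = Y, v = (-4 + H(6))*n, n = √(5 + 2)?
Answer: -43/163435719 + 4832*√7/163435719 ≈ 7.7959e-5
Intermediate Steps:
n = √7 ≈ 2.6458
v = -4*√7 (v = (-4 + 0)*√7 = -4*√7 ≈ -10.583)
1/(t(43, -25) - v*1208) = 1/(43 - (-4*√7)*1208) = 1/(43 - (-4832)*√7) = 1/(43 + 4832*√7)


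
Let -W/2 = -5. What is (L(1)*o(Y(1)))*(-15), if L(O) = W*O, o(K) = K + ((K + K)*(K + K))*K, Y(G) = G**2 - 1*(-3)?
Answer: -39000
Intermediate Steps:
W = 10 (W = -2*(-5) = 10)
Y(G) = 3 + G**2 (Y(G) = G**2 + 3 = 3 + G**2)
o(K) = K + 4*K**3 (o(K) = K + ((2*K)*(2*K))*K = K + (4*K**2)*K = K + 4*K**3)
L(O) = 10*O
(L(1)*o(Y(1)))*(-15) = ((10*1)*((3 + 1**2) + 4*(3 + 1**2)**3))*(-15) = (10*((3 + 1) + 4*(3 + 1)**3))*(-15) = (10*(4 + 4*4**3))*(-15) = (10*(4 + 4*64))*(-15) = (10*(4 + 256))*(-15) = (10*260)*(-15) = 2600*(-15) = -39000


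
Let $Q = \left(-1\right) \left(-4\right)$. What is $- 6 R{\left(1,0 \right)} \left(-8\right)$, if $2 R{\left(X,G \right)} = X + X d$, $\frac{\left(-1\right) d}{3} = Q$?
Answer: $-264$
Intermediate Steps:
$Q = 4$
$d = -12$ ($d = \left(-3\right) 4 = -12$)
$R{\left(X,G \right)} = - \frac{11 X}{2}$ ($R{\left(X,G \right)} = \frac{X + X \left(-12\right)}{2} = \frac{X - 12 X}{2} = \frac{\left(-11\right) X}{2} = - \frac{11 X}{2}$)
$- 6 R{\left(1,0 \right)} \left(-8\right) = - 6 \left(\left(- \frac{11}{2}\right) 1\right) \left(-8\right) = \left(-6\right) \left(- \frac{11}{2}\right) \left(-8\right) = 33 \left(-8\right) = -264$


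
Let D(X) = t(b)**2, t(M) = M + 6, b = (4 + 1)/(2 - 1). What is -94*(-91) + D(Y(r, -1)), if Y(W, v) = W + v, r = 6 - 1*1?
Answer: 8675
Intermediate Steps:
b = 5 (b = 5/1 = 5*1 = 5)
r = 5 (r = 6 - 1 = 5)
t(M) = 6 + M
D(X) = 121 (D(X) = (6 + 5)**2 = 11**2 = 121)
-94*(-91) + D(Y(r, -1)) = -94*(-91) + 121 = 8554 + 121 = 8675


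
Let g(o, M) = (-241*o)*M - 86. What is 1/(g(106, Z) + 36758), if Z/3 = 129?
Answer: -1/9849630 ≈ -1.0153e-7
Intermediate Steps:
Z = 387 (Z = 3*129 = 387)
g(o, M) = -86 - 241*M*o (g(o, M) = -241*M*o - 86 = -86 - 241*M*o)
1/(g(106, Z) + 36758) = 1/((-86 - 241*387*106) + 36758) = 1/((-86 - 9886302) + 36758) = 1/(-9886388 + 36758) = 1/(-9849630) = -1/9849630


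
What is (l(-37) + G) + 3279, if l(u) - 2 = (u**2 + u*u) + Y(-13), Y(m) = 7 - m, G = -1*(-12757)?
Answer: 18796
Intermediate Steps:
G = 12757
l(u) = 22 + 2*u**2 (l(u) = 2 + ((u**2 + u*u) + (7 - 1*(-13))) = 2 + ((u**2 + u**2) + (7 + 13)) = 2 + (2*u**2 + 20) = 2 + (20 + 2*u**2) = 22 + 2*u**2)
(l(-37) + G) + 3279 = ((22 + 2*(-37)**2) + 12757) + 3279 = ((22 + 2*1369) + 12757) + 3279 = ((22 + 2738) + 12757) + 3279 = (2760 + 12757) + 3279 = 15517 + 3279 = 18796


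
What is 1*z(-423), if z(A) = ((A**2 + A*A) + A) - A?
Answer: 357858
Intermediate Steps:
z(A) = 2*A**2 (z(A) = ((A**2 + A**2) + A) - A = (2*A**2 + A) - A = (A + 2*A**2) - A = 2*A**2)
1*z(-423) = 1*(2*(-423)**2) = 1*(2*178929) = 1*357858 = 357858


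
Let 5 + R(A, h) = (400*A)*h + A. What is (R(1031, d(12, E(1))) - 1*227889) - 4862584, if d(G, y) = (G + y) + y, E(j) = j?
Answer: 684153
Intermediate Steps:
d(G, y) = G + 2*y
R(A, h) = -5 + A + 400*A*h (R(A, h) = -5 + ((400*A)*h + A) = -5 + (400*A*h + A) = -5 + (A + 400*A*h) = -5 + A + 400*A*h)
(R(1031, d(12, E(1))) - 1*227889) - 4862584 = ((-5 + 1031 + 400*1031*(12 + 2*1)) - 1*227889) - 4862584 = ((-5 + 1031 + 400*1031*(12 + 2)) - 227889) - 4862584 = ((-5 + 1031 + 400*1031*14) - 227889) - 4862584 = ((-5 + 1031 + 5773600) - 227889) - 4862584 = (5774626 - 227889) - 4862584 = 5546737 - 4862584 = 684153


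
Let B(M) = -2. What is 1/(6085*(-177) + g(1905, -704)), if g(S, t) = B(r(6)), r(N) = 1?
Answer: -1/1077047 ≈ -9.2846e-7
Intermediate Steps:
g(S, t) = -2
1/(6085*(-177) + g(1905, -704)) = 1/(6085*(-177) - 2) = 1/(-1077045 - 2) = 1/(-1077047) = -1/1077047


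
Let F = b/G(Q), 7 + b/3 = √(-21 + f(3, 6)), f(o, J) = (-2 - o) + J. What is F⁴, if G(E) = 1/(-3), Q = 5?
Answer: -20201319 - 10655064*I*√5 ≈ -2.0201e+7 - 2.3825e+7*I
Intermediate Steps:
f(o, J) = -2 + J - o
G(E) = -⅓
b = -21 + 6*I*√5 (b = -21 + 3*√(-21 + (-2 + 6 - 1*3)) = -21 + 3*√(-21 + (-2 + 6 - 3)) = -21 + 3*√(-21 + 1) = -21 + 3*√(-20) = -21 + 3*(2*I*√5) = -21 + 6*I*√5 ≈ -21.0 + 13.416*I)
F = 63 - 18*I*√5 (F = (-21 + 6*I*√5)/(-⅓) = (-21 + 6*I*√5)*(-3) = 63 - 18*I*√5 ≈ 63.0 - 40.249*I)
F⁴ = (63 - 18*I*√5)⁴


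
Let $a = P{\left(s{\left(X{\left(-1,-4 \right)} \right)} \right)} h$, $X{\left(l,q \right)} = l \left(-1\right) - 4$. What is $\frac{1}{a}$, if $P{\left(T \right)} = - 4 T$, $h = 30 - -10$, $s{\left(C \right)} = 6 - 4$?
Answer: $- \frac{1}{320} \approx -0.003125$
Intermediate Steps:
$X{\left(l,q \right)} = -4 - l$ ($X{\left(l,q \right)} = - l - 4 = -4 - l$)
$s{\left(C \right)} = 2$
$h = 40$ ($h = 30 + 10 = 40$)
$a = -320$ ($a = \left(-4\right) 2 \cdot 40 = \left(-8\right) 40 = -320$)
$\frac{1}{a} = \frac{1}{-320} = - \frac{1}{320}$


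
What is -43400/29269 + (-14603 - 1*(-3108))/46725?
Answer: -472862431/273518805 ≈ -1.7288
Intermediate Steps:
-43400/29269 + (-14603 - 1*(-3108))/46725 = -43400*1/29269 + (-14603 + 3108)*(1/46725) = -43400/29269 - 11495*1/46725 = -43400/29269 - 2299/9345 = -472862431/273518805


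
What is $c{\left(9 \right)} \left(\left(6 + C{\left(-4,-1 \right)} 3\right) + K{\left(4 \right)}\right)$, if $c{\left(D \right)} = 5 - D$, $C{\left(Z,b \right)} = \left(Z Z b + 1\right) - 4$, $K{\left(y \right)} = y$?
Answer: $188$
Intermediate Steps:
$C{\left(Z,b \right)} = -3 + b Z^{2}$ ($C{\left(Z,b \right)} = \left(Z^{2} b + 1\right) - 4 = \left(b Z^{2} + 1\right) - 4 = \left(1 + b Z^{2}\right) - 4 = -3 + b Z^{2}$)
$c{\left(9 \right)} \left(\left(6 + C{\left(-4,-1 \right)} 3\right) + K{\left(4 \right)}\right) = \left(5 - 9\right) \left(\left(6 + \left(-3 - \left(-4\right)^{2}\right) 3\right) + 4\right) = \left(5 - 9\right) \left(\left(6 + \left(-3 - 16\right) 3\right) + 4\right) = - 4 \left(\left(6 + \left(-3 - 16\right) 3\right) + 4\right) = - 4 \left(\left(6 - 57\right) + 4\right) = - 4 \left(-51 + 4\right) = \left(-4\right) \left(-47\right) = 188$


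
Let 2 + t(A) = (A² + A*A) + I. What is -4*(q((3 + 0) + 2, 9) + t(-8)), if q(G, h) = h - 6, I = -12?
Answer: -468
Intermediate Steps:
t(A) = -14 + 2*A² (t(A) = -2 + ((A² + A*A) - 12) = -2 + ((A² + A²) - 12) = -2 + (2*A² - 12) = -2 + (-12 + 2*A²) = -14 + 2*A²)
q(G, h) = -6 + h
-4*(q((3 + 0) + 2, 9) + t(-8)) = -4*((-6 + 9) + (-14 + 2*(-8)²)) = -4*(3 + (-14 + 2*64)) = -4*(3 + (-14 + 128)) = -4*(3 + 114) = -4*117 = -468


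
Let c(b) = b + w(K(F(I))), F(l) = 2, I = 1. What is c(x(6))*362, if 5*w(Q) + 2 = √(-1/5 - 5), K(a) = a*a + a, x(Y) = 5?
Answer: 8326/5 + 362*I*√130/25 ≈ 1665.2 + 165.1*I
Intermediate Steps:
K(a) = a + a² (K(a) = a² + a = a + a²)
w(Q) = -⅖ + I*√130/25 (w(Q) = -⅖ + √(-1/5 - 5)/5 = -⅖ + √(-1*⅕ - 5)/5 = -⅖ + √(-⅕ - 5)/5 = -⅖ + √(-26/5)/5 = -⅖ + (I*√130/5)/5 = -⅖ + I*√130/25)
c(b) = -⅖ + b + I*√130/25 (c(b) = b + (-⅖ + I*√130/25) = -⅖ + b + I*√130/25)
c(x(6))*362 = (-⅖ + 5 + I*√130/25)*362 = (23/5 + I*√130/25)*362 = 8326/5 + 362*I*√130/25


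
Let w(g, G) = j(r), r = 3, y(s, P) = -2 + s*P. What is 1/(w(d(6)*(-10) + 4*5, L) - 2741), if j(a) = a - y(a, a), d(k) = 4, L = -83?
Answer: -1/2745 ≈ -0.00036430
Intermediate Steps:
y(s, P) = -2 + P*s
j(a) = 2 + a - a² (j(a) = a - (-2 + a*a) = a - (-2 + a²) = a + (2 - a²) = 2 + a - a²)
w(g, G) = -4 (w(g, G) = 2 + 3 - 1*3² = 2 + 3 - 1*9 = 2 + 3 - 9 = -4)
1/(w(d(6)*(-10) + 4*5, L) - 2741) = 1/(-4 - 2741) = 1/(-2745) = -1/2745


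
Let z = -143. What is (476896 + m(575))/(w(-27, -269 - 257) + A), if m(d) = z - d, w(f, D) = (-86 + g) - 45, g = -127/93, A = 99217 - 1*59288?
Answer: 44284554/3701087 ≈ 11.965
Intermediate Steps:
A = 39929 (A = 99217 - 59288 = 39929)
g = -127/93 (g = -127*1/93 = -127/93 ≈ -1.3656)
w(f, D) = -12310/93 (w(f, D) = (-86 - 127/93) - 45 = -8125/93 - 45 = -12310/93)
m(d) = -143 - d
(476896 + m(575))/(w(-27, -269 - 257) + A) = (476896 + (-143 - 1*575))/(-12310/93 + 39929) = (476896 + (-143 - 575))/(3701087/93) = (476896 - 718)*(93/3701087) = 476178*(93/3701087) = 44284554/3701087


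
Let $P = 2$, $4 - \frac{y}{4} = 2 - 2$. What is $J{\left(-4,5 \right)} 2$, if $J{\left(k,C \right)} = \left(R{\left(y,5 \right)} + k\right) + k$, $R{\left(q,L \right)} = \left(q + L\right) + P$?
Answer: $30$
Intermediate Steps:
$y = 16$ ($y = 16 - 4 \left(2 - 2\right) = 16 - 0 = 16 + 0 = 16$)
$R{\left(q,L \right)} = 2 + L + q$ ($R{\left(q,L \right)} = \left(q + L\right) + 2 = \left(L + q\right) + 2 = 2 + L + q$)
$J{\left(k,C \right)} = 23 + 2 k$ ($J{\left(k,C \right)} = \left(\left(2 + 5 + 16\right) + k\right) + k = \left(23 + k\right) + k = 23 + 2 k$)
$J{\left(-4,5 \right)} 2 = \left(23 + 2 \left(-4\right)\right) 2 = \left(23 - 8\right) 2 = 15 \cdot 2 = 30$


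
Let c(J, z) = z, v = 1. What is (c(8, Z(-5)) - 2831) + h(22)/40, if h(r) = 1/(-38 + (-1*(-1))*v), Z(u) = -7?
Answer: -4200241/1480 ≈ -2838.0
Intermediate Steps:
h(r) = -1/37 (h(r) = 1/(-38 - 1*(-1)*1) = 1/(-38 + 1*1) = 1/(-38 + 1) = 1/(-37) = -1/37)
(c(8, Z(-5)) - 2831) + h(22)/40 = (-7 - 2831) - 1/37/40 = -2838 - 1/37*1/40 = -2838 - 1/1480 = -4200241/1480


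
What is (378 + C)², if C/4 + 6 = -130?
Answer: 27556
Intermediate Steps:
C = -544 (C = -24 + 4*(-130) = -24 - 520 = -544)
(378 + C)² = (378 - 544)² = (-166)² = 27556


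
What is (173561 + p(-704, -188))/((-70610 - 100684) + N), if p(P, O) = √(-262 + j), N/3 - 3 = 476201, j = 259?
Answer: 173561/1257318 + I*√3/1257318 ≈ 0.13804 + 1.3776e-6*I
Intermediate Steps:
N = 1428612 (N = 9 + 3*476201 = 9 + 1428603 = 1428612)
p(P, O) = I*√3 (p(P, O) = √(-262 + 259) = √(-3) = I*√3)
(173561 + p(-704, -188))/((-70610 - 100684) + N) = (173561 + I*√3)/((-70610 - 100684) + 1428612) = (173561 + I*√3)/(-171294 + 1428612) = (173561 + I*√3)/1257318 = (173561 + I*√3)*(1/1257318) = 173561/1257318 + I*√3/1257318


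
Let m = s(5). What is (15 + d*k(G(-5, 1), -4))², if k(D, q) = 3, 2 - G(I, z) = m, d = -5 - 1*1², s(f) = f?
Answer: 9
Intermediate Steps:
m = 5
d = -6 (d = -5 - 1*1 = -5 - 1 = -6)
G(I, z) = -3 (G(I, z) = 2 - 1*5 = 2 - 5 = -3)
(15 + d*k(G(-5, 1), -4))² = (15 - 6*3)² = (15 - 18)² = (-3)² = 9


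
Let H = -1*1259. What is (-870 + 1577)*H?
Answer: -890113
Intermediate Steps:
H = -1259
(-870 + 1577)*H = (-870 + 1577)*(-1259) = 707*(-1259) = -890113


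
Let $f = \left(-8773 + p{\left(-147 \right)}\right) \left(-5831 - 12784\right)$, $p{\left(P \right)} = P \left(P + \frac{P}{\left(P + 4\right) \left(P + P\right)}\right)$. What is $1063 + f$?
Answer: $- \frac{68339884427}{286} \approx -2.3895 \cdot 10^{8}$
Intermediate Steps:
$p{\left(P \right)} = P \left(P + \frac{1}{2 \left(4 + P\right)}\right)$ ($p{\left(P \right)} = P \left(P + \frac{P}{\left(4 + P\right) 2 P}\right) = P \left(P + \frac{P}{2 P \left(4 + P\right)}\right) = P \left(P + P \frac{1}{2 P \left(4 + P\right)}\right) = P \left(P + \frac{1}{2 \left(4 + P\right)}\right)$)
$f = - \frac{68340188445}{286}$ ($f = \left(-8773 + \frac{1}{2} \left(-147\right) \frac{1}{4 - 147} \left(1 + 2 \left(-147\right)^{2} + 8 \left(-147\right)\right)\right) \left(-5831 - 12784\right) = \left(-8773 + \frac{1}{2} \left(-147\right) \frac{1}{-143} \left(1 + 2 \cdot 21609 - 1176\right)\right) \left(-5831 - 12784\right) = \left(-8773 + \frac{1}{2} \left(-147\right) \left(- \frac{1}{143}\right) \left(1 + 43218 - 1176\right)\right) \left(-18615\right) = \left(-8773 + \frac{1}{2} \left(-147\right) \left(- \frac{1}{143}\right) 42043\right) \left(-18615\right) = \left(-8773 + \frac{6180321}{286}\right) \left(-18615\right) = \frac{3671243}{286} \left(-18615\right) = - \frac{68340188445}{286} \approx -2.3895 \cdot 10^{8}$)
$1063 + f = 1063 - \frac{68340188445}{286} = - \frac{68339884427}{286}$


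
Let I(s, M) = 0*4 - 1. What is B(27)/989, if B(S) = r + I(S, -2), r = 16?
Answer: 15/989 ≈ 0.015167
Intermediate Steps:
I(s, M) = -1 (I(s, M) = 0 - 1 = -1)
B(S) = 15 (B(S) = 16 - 1 = 15)
B(27)/989 = 15/989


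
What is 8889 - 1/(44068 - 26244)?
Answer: 158437535/17824 ≈ 8889.0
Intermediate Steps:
8889 - 1/(44068 - 26244) = 8889 - 1/17824 = 158437535/17824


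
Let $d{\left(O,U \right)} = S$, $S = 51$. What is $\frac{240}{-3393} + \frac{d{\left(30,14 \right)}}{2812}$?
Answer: $- \frac{167279}{3180372} \approx -0.052597$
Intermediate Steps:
$d{\left(O,U \right)} = 51$
$\frac{240}{-3393} + \frac{d{\left(30,14 \right)}}{2812} = \frac{240}{-3393} + \frac{51}{2812} = 240 \left(- \frac{1}{3393}\right) + 51 \cdot \frac{1}{2812} = - \frac{80}{1131} + \frac{51}{2812} = - \frac{167279}{3180372}$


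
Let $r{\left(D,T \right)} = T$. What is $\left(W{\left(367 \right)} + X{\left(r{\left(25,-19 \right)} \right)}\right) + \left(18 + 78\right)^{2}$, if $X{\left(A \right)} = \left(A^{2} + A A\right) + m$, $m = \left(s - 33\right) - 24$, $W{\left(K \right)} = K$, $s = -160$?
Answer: $10088$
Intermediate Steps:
$m = -217$ ($m = \left(-160 - 33\right) - 24 = -193 - 24 = -217$)
$X{\left(A \right)} = -217 + 2 A^{2}$ ($X{\left(A \right)} = \left(A^{2} + A A\right) - 217 = \left(A^{2} + A^{2}\right) - 217 = 2 A^{2} - 217 = -217 + 2 A^{2}$)
$\left(W{\left(367 \right)} + X{\left(r{\left(25,-19 \right)} \right)}\right) + \left(18 + 78\right)^{2} = \left(367 - \left(217 - 2 \left(-19\right)^{2}\right)\right) + \left(18 + 78\right)^{2} = \left(367 + \left(-217 + 2 \cdot 361\right)\right) + 96^{2} = \left(367 + \left(-217 + 722\right)\right) + 9216 = \left(367 + 505\right) + 9216 = 872 + 9216 = 10088$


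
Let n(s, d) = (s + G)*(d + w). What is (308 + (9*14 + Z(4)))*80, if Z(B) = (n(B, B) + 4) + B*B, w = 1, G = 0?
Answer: 37920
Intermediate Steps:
n(s, d) = s*(1 + d) (n(s, d) = (s + 0)*(d + 1) = s*(1 + d))
Z(B) = 4 + B² + B*(1 + B) (Z(B) = (B*(1 + B) + 4) + B*B = (4 + B*(1 + B)) + B² = 4 + B² + B*(1 + B))
(308 + (9*14 + Z(4)))*80 = (308 + (9*14 + (4 + 4 + 2*4²)))*80 = (308 + (126 + (4 + 4 + 2*16)))*80 = (308 + (126 + (4 + 4 + 32)))*80 = (308 + (126 + 40))*80 = (308 + 166)*80 = 474*80 = 37920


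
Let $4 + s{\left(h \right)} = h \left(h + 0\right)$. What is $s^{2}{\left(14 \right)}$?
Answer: $36864$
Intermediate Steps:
$s{\left(h \right)} = -4 + h^{2}$ ($s{\left(h \right)} = -4 + h \left(h + 0\right) = -4 + h h = -4 + h^{2}$)
$s^{2}{\left(14 \right)} = \left(-4 + 14^{2}\right)^{2} = \left(-4 + 196\right)^{2} = 192^{2} = 36864$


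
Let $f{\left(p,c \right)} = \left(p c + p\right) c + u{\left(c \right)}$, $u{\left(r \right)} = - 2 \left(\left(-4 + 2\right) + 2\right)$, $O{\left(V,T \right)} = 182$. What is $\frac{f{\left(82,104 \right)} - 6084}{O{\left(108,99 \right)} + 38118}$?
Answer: $\frac{222339}{9575} \approx 23.221$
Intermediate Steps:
$u{\left(r \right)} = 0$ ($u{\left(r \right)} = - 2 \left(-2 + 2\right) = \left(-2\right) 0 = 0$)
$f{\left(p,c \right)} = c \left(p + c p\right)$ ($f{\left(p,c \right)} = \left(p c + p\right) c + 0 = \left(c p + p\right) c + 0 = \left(p + c p\right) c + 0 = c \left(p + c p\right) + 0 = c \left(p + c p\right)$)
$\frac{f{\left(82,104 \right)} - 6084}{O{\left(108,99 \right)} + 38118} = \frac{104 \cdot 82 \left(1 + 104\right) - 6084}{182 + 38118} = \frac{104 \cdot 82 \cdot 105 - 6084}{38300} = \left(895440 - 6084\right) \frac{1}{38300} = 889356 \cdot \frac{1}{38300} = \frac{222339}{9575}$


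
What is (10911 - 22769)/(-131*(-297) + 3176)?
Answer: -11858/42083 ≈ -0.28178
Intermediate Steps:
(10911 - 22769)/(-131*(-297) + 3176) = -11858/(38907 + 3176) = -11858/42083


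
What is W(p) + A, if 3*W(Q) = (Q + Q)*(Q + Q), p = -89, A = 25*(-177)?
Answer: 18409/3 ≈ 6136.3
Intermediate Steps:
A = -4425
W(Q) = 4*Q²/3 (W(Q) = ((Q + Q)*(Q + Q))/3 = ((2*Q)*(2*Q))/3 = (4*Q²)/3 = 4*Q²/3)
W(p) + A = (4/3)*(-89)² - 4425 = (4/3)*7921 - 4425 = 31684/3 - 4425 = 18409/3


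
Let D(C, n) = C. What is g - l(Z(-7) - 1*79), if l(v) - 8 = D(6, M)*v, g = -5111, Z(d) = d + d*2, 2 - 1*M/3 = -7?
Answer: -4519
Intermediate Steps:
M = 27 (M = 6 - 3*(-7) = 6 + 21 = 27)
Z(d) = 3*d (Z(d) = d + 2*d = 3*d)
l(v) = 8 + 6*v
g - l(Z(-7) - 1*79) = -5111 - (8 + 6*(3*(-7) - 1*79)) = -5111 - (8 + 6*(-21 - 79)) = -5111 - (8 + 6*(-100)) = -5111 - (8 - 600) = -5111 - 1*(-592) = -5111 + 592 = -4519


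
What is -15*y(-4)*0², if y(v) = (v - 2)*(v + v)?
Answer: 0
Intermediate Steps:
y(v) = 2*v*(-2 + v) (y(v) = (-2 + v)*(2*v) = 2*v*(-2 + v))
-15*y(-4)*0² = -30*(-4)*(-2 - 4)*0² = -30*(-4)*(-6)*0 = -15*48*0 = -720*0 = 0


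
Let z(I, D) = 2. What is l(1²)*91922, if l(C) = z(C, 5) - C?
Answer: 91922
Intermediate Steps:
l(C) = 2 - C
l(1²)*91922 = (2 - 1*1²)*91922 = (2 - 1*1)*91922 = (2 - 1)*91922 = 1*91922 = 91922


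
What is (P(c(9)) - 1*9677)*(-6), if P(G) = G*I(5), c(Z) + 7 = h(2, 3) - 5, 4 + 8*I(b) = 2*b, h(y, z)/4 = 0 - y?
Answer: 58152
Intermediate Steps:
h(y, z) = -4*y (h(y, z) = 4*(0 - y) = 4*(-y) = -4*y)
I(b) = -½ + b/4 (I(b) = -½ + (2*b)/8 = -½ + b/4)
c(Z) = -20 (c(Z) = -7 + (-4*2 - 5) = -7 + (-8 - 5) = -7 - 13 = -20)
P(G) = 3*G/4 (P(G) = G*(-½ + (¼)*5) = G*(-½ + 5/4) = G*(¾) = 3*G/4)
(P(c(9)) - 1*9677)*(-6) = ((¾)*(-20) - 1*9677)*(-6) = (-15 - 9677)*(-6) = -9692*(-6) = 58152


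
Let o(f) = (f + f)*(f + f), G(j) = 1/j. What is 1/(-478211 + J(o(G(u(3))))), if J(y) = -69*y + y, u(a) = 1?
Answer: -1/478483 ≈ -2.0899e-6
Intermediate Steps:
o(f) = 4*f² (o(f) = (2*f)*(2*f) = 4*f²)
J(y) = -68*y
1/(-478211 + J(o(G(u(3))))) = 1/(-478211 - 272*(1/1)²) = 1/(-478211 - 272*1²) = 1/(-478211 - 272) = 1/(-478483) = -1/478483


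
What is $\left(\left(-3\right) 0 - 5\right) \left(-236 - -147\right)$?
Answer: $445$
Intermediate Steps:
$\left(\left(-3\right) 0 - 5\right) \left(-236 - -147\right) = \left(0 - 5\right) \left(-236 + 147\right) = \left(-5\right) \left(-89\right) = 445$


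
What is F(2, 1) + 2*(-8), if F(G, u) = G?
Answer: -14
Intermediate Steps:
F(2, 1) + 2*(-8) = 2 + 2*(-8) = 2 - 16 = -14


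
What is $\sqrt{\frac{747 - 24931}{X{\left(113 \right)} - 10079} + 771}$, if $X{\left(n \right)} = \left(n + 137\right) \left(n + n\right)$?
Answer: $\frac{\sqrt{1660312379347}}{46421} \approx 27.758$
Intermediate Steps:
$X{\left(n \right)} = 2 n \left(137 + n\right)$ ($X{\left(n \right)} = \left(137 + n\right) 2 n = 2 n \left(137 + n\right)$)
$\sqrt{\frac{747 - 24931}{X{\left(113 \right)} - 10079} + 771} = \sqrt{\frac{747 - 24931}{2 \cdot 113 \left(137 + 113\right) - 10079} + 771} = \sqrt{- \frac{24184}{2 \cdot 113 \cdot 250 - 10079} + 771} = \sqrt{- \frac{24184}{56500 - 10079} + 771} = \sqrt{- \frac{24184}{46421} + 771} = \sqrt{\frac{35766407}{46421}} = \frac{\sqrt{1660312379347}}{46421}$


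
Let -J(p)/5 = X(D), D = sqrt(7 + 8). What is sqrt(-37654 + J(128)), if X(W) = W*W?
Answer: I*sqrt(37729) ≈ 194.24*I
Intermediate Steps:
D = sqrt(15) ≈ 3.8730
X(W) = W**2
J(p) = -75 (J(p) = -5*(sqrt(15))**2 = -5*15 = -75)
sqrt(-37654 + J(128)) = sqrt(-37654 - 75) = sqrt(-37729) = I*sqrt(37729)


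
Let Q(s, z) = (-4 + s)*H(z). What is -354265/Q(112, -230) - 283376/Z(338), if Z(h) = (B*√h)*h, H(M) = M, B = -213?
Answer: 70853/4968 + 70844*√2/467961 ≈ 14.476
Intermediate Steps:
Q(s, z) = z*(-4 + s) (Q(s, z) = (-4 + s)*z = z*(-4 + s))
Z(h) = -213*h^(3/2) (Z(h) = (-213*√h)*h = -213*h^(3/2))
-354265/Q(112, -230) - 283376/Z(338) = -354265*(-1/(230*(-4 + 112))) - 283376*(-√2/1871844) = -354265/((-230*108)) - 283376*(-√2/1871844) = -354265/(-24840) - 283376*(-√2/1871844) = -354265*(-1/24840) - (-70844)*√2/467961 = 70853/4968 + 70844*√2/467961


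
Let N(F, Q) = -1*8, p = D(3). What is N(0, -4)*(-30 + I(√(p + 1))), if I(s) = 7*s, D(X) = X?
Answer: 128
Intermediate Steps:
p = 3
N(F, Q) = -8
N(0, -4)*(-30 + I(√(p + 1))) = -8*(-30 + 7*√(3 + 1)) = -8*(-30 + 7*√4) = -8*(-30 + 7*2) = -8*(-30 + 14) = -8*(-16) = 128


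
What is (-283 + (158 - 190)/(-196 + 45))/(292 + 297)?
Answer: -42701/88939 ≈ -0.48012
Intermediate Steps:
(-283 + (158 - 190)/(-196 + 45))/(292 + 297) = (-283 - 32/(-151))/589 = (-283 - 32*(-1/151))*(1/589) = (-283 + 32/151)*(1/589) = -42701/151*1/589 = -42701/88939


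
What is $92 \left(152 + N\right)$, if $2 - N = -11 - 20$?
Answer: $17020$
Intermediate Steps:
$N = 33$ ($N = 2 - \left(-11 - 20\right) = 2 - -31 = 2 + 31 = 33$)
$92 \left(152 + N\right) = 92 \left(152 + 33\right) = 92 \cdot 185 = 17020$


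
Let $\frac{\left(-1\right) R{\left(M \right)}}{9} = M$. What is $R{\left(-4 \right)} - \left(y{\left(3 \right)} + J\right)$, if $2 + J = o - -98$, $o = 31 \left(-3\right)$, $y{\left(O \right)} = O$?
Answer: $30$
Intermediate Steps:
$R{\left(M \right)} = - 9 M$
$o = -93$
$J = 3$ ($J = -2 - -5 = -2 + \left(-93 + 98\right) = -2 + 5 = 3$)
$R{\left(-4 \right)} - \left(y{\left(3 \right)} + J\right) = \left(-9\right) \left(-4\right) - \left(3 + 3\right) = 36 - 6 = 30$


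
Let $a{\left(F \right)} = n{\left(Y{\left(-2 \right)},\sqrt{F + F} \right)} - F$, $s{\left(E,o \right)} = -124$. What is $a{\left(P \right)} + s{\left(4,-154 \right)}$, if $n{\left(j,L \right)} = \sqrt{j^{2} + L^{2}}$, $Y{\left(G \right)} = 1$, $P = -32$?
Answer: $-92 + 3 i \sqrt{7} \approx -92.0 + 7.9373 i$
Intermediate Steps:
$n{\left(j,L \right)} = \sqrt{L^{2} + j^{2}}$
$a{\left(F \right)} = \sqrt{1 + 2 F} - F$ ($a{\left(F \right)} = \sqrt{\left(\sqrt{F + F}\right)^{2} + 1^{2}} - F = \sqrt{\left(\sqrt{2 F}\right)^{2} + 1} - F = \sqrt{\left(\sqrt{2} \sqrt{F}\right)^{2} + 1} - F = \sqrt{2 F + 1} - F = \sqrt{1 + 2 F} - F$)
$a{\left(P \right)} + s{\left(4,-154 \right)} = \left(\sqrt{1 + 2 \left(-32\right)} - -32\right) - 124 = \left(\sqrt{1 - 64} + 32\right) - 124 = \left(\sqrt{-63} + 32\right) - 124 = \left(3 i \sqrt{7} + 32\right) - 124 = \left(32 + 3 i \sqrt{7}\right) - 124 = -92 + 3 i \sqrt{7}$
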